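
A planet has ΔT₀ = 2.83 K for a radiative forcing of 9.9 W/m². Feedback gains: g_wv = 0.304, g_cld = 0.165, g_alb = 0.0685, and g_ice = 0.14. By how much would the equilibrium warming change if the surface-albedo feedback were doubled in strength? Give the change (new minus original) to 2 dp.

Original: g = 0.6775, ΔT = 2.83/(1−0.6775) = 8.7752 K.
With doubled surface-albedo: g' = 0.746, ΔT' = 2.83/(1−0.746) = 11.1417 K.
Change = 11.1417 − 8.7752 = 2.37 K.

2.37 K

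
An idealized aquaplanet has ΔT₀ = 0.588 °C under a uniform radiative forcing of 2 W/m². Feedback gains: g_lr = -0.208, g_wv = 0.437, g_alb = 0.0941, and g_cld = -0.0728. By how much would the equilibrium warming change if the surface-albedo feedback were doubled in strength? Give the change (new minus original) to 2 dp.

Original: g = 0.2503, ΔT = 0.588/(1−0.2503) = 0.7843 °C.
With doubled surface-albedo: g' = 0.3444, ΔT' = 0.588/(1−0.3444) = 0.8969 °C.
Change = 0.8969 − 0.7843 = 0.11 °C.

0.11 °C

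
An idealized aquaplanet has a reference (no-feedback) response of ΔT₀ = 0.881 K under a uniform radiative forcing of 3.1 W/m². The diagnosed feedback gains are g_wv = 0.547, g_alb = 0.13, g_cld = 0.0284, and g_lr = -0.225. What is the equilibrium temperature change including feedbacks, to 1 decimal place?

Total gain g = 0.547 + 0.13 + 0.0284 − 0.225 = 0.4804.
Amplification A = 1/(1 − 0.4804) = 1.925.
ΔT = 0.881 × 1.925 = 1.7 K.

1.7 K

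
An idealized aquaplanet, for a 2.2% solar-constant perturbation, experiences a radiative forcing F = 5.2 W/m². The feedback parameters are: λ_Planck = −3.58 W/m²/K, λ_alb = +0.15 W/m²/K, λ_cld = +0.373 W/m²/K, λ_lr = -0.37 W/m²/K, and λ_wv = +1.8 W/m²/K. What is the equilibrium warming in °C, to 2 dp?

3.20 °C

Net feedback parameter λ = (−3.58) + (+0.15) + (+0.373) + (-0.37) + (+1.8) = -1.627 W/m²/K.
ΔT = −F/λ = −5.2/(-1.627) = 3.20 °C.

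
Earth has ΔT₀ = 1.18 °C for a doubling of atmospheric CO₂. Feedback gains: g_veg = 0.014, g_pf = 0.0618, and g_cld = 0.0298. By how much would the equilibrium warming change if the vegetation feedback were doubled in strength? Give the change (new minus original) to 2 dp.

0.02 °C

Original: g = 0.1056, ΔT = 1.18/(1−0.1056) = 1.3193 °C.
With doubled vegetation: g' = 0.1196, ΔT' = 1.18/(1−0.1196) = 1.3403 °C.
Change = 1.3403 − 1.3193 = 0.02 °C.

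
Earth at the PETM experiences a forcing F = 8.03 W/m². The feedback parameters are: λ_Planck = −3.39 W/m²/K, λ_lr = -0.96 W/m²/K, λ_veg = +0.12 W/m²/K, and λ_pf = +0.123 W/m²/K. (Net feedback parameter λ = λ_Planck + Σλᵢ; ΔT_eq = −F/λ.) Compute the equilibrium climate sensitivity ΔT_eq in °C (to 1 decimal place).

Net feedback parameter λ = (−3.39) + (-0.96) + (+0.12) + (+0.123) = -4.107 W/m²/K.
ΔT = −F/λ = −8.03/(-4.107) = 2.0 °C.

2.0 °C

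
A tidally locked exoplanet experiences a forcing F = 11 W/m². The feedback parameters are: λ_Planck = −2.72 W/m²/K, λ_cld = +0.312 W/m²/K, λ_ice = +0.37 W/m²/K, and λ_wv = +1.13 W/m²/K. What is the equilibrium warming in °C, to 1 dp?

Net feedback parameter λ = (−2.72) + (+0.312) + (+0.37) + (+1.13) = -0.908 W/m²/K.
ΔT = −F/λ = −11/(-0.908) = 12.1 °C.

12.1 °C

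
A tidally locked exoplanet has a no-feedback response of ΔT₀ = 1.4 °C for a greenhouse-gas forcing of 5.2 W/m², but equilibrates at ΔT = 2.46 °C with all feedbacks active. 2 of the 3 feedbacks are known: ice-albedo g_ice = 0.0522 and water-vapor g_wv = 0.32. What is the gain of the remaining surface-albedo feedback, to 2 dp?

0.06

Amplification A = ΔT/ΔT₀ = 2.46/1.4 = 1.757.
Total gain g = 1 − 1/A = 1 − 1/1.757 = 0.4308.
Known gains sum to 0.0522 + 0.32 = 0.3722.
g_alb = 0.4308 − 0.3722 = 0.06.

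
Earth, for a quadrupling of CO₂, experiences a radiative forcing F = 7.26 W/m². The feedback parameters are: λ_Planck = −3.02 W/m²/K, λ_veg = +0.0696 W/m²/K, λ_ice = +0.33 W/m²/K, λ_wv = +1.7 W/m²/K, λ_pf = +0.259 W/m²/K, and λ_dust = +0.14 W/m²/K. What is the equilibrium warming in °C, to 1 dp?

Net feedback parameter λ = (−3.02) + (+0.0696) + (+0.33) + (+1.7) + (+0.259) + (+0.14) = -0.5214 W/m²/K.
ΔT = −F/λ = −7.26/(-0.5214) = 13.9 °C.

13.9 °C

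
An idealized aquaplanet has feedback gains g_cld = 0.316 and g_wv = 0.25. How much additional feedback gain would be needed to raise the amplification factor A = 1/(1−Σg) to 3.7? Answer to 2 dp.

Current total gain = 0.566.
Target gain for A = 3.7: g* = 1 − 1/3.7 = 0.7297.
Additional gain needed = 0.7297 − 0.566 = 0.16.

0.16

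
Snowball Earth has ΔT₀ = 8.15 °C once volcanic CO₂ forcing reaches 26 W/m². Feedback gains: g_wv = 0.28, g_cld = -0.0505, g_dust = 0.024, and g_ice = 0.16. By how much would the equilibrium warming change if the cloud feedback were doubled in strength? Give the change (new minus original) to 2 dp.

-1.10 °C

Original: g = 0.4135, ΔT = 8.15/(1−0.4135) = 13.8960 °C.
With doubled cloud: g' = 0.363, ΔT' = 8.15/(1−0.363) = 12.7943 °C.
Change = 12.7943 − 13.8960 = -1.10 °C.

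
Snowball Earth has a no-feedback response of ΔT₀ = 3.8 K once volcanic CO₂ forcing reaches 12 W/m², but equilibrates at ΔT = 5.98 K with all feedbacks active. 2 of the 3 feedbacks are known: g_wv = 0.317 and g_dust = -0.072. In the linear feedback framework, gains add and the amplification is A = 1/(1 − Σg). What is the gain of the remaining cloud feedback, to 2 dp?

Amplification A = ΔT/ΔT₀ = 5.98/3.8 = 1.574.
Total gain g = 1 − 1/A = 1 − 1/1.574 = 0.3647.
Known gains sum to 0.317 − 0.072 = 0.245.
g_cld = 0.3647 − 0.245 = 0.12.

0.12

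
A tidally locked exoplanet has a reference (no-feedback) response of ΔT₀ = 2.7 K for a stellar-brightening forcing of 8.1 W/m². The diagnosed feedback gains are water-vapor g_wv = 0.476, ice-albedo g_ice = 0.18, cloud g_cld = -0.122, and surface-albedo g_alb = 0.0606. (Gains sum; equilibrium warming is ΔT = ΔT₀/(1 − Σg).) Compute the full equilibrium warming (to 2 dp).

6.66 K

Total gain g = 0.476 + 0.18 − 0.122 + 0.0606 = 0.5946.
Amplification A = 1/(1 − 0.5946) = 2.467.
ΔT = 2.7 × 2.467 = 6.66 K.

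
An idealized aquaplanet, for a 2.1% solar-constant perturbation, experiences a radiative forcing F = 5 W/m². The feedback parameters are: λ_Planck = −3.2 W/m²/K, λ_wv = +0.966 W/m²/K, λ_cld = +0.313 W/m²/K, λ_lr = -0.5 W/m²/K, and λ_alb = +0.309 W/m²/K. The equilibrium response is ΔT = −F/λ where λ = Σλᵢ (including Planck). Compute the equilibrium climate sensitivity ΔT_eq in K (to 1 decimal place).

2.4 K

Net feedback parameter λ = (−3.2) + (+0.966) + (+0.313) + (-0.5) + (+0.309) = -2.112 W/m²/K.
ΔT = −F/λ = −5/(-2.112) = 2.4 K.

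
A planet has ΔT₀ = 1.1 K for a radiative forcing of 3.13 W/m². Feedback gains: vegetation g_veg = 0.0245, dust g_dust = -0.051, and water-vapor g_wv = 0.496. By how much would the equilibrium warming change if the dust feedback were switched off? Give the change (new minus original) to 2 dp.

Original: g = 0.4695, ΔT = 1.1/(1−0.4695) = 2.0735 K.
Without dust: g' = 0.5205, ΔT' = 1.1/(1−0.5205) = 2.2941 K.
Change = 2.2941 − 2.0735 = 0.22 K.

0.22 K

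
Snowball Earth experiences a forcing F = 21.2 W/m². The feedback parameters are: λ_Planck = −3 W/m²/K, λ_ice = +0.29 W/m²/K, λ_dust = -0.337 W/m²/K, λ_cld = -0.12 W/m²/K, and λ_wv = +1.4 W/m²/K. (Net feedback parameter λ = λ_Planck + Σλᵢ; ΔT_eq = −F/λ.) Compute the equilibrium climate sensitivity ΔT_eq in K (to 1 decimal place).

12.0 K

Net feedback parameter λ = (−3) + (+0.29) + (-0.337) + (-0.12) + (+1.4) = -1.767 W/m²/K.
ΔT = −F/λ = −21.2/(-1.767) = 12.0 K.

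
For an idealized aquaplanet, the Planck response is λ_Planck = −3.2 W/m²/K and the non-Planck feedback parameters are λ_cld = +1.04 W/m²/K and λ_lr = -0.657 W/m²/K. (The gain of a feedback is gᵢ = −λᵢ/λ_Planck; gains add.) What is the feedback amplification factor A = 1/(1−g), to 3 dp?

Convert to gains: g_cld = 1.04/3.2 = 0.325; g_lr = -0.657/3.2 = -0.2053.
Total gain g = 0.1197.
A = 1/(1 − 0.1197) = 1.136.

1.136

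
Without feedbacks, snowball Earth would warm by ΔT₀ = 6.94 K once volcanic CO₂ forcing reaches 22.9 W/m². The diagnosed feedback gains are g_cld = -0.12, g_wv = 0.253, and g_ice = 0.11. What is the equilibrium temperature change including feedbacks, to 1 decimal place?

Total gain g = -0.12 + 0.253 + 0.11 = 0.243.
Amplification A = 1/(1 − 0.243) = 1.321.
ΔT = 6.94 × 1.321 = 9.2 K.

9.2 K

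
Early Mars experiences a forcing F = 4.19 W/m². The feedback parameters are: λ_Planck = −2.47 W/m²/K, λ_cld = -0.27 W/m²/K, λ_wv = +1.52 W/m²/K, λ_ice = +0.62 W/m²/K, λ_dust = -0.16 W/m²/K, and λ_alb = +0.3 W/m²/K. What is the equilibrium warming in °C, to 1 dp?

Net feedback parameter λ = (−2.47) + (-0.27) + (+1.52) + (+0.62) + (-0.16) + (+0.3) = -0.46 W/m²/K.
ΔT = −F/λ = −4.19/(-0.46) = 9.1 °C.

9.1 °C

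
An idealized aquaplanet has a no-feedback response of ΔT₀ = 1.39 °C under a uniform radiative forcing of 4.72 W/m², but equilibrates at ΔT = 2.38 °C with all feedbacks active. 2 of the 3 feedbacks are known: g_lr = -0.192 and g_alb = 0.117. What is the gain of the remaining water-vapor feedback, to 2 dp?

0.49

Amplification A = ΔT/ΔT₀ = 2.38/1.39 = 1.712.
Total gain g = 1 − 1/A = 1 − 1/1.712 = 0.4159.
Known gains sum to -0.192 + 0.117 = -0.075.
g_wv = 0.4159 + 0.075 = 0.49.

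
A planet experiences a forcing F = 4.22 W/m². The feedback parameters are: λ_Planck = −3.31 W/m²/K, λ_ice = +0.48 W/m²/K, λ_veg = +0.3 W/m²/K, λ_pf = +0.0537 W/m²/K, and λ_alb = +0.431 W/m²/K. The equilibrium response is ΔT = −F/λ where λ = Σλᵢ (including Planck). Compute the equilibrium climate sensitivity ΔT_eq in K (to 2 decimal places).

Net feedback parameter λ = (−3.31) + (+0.48) + (+0.3) + (+0.0537) + (+0.431) = -2.0453 W/m²/K.
ΔT = −F/λ = −4.22/(-2.0453) = 2.06 K.

2.06 K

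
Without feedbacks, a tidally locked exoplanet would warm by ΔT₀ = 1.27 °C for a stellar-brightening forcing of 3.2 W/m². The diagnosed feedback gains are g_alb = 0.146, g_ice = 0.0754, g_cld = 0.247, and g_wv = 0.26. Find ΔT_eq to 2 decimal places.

4.68 °C

Total gain g = 0.146 + 0.0754 + 0.247 + 0.26 = 0.7284.
Amplification A = 1/(1 − 0.7284) = 3.682.
ΔT = 1.27 × 3.682 = 4.68 °C.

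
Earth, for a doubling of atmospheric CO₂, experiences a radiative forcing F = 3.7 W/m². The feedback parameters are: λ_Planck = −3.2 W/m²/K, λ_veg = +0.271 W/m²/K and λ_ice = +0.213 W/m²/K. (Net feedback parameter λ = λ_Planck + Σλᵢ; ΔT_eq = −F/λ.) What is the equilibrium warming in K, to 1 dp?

Net feedback parameter λ = (−3.2) + (+0.271) + (+0.213) = -2.716 W/m²/K.
ΔT = −F/λ = −3.7/(-2.716) = 1.4 K.

1.4 K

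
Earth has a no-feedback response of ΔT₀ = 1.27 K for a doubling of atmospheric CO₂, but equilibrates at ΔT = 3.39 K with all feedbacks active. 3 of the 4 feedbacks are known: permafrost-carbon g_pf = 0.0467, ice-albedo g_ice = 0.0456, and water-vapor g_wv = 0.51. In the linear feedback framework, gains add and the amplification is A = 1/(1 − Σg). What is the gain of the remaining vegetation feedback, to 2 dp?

0.02

Amplification A = ΔT/ΔT₀ = 3.39/1.27 = 2.669.
Total gain g = 1 − 1/A = 1 − 1/2.669 = 0.6253.
Known gains sum to 0.0467 + 0.0456 + 0.51 = 0.6023.
g_veg = 0.6253 − 0.6023 = 0.02.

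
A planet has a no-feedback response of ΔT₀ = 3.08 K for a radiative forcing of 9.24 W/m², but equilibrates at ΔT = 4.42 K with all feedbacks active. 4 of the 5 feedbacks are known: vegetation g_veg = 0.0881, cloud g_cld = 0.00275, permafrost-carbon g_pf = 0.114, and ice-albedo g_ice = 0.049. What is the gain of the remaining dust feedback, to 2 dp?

0.05

Amplification A = ΔT/ΔT₀ = 4.42/3.08 = 1.435.
Total gain g = 1 − 1/A = 1 − 1/1.435 = 0.3031.
Known gains sum to 0.0881 + 0.00275 + 0.114 + 0.049 = 0.25385.
g_dust = 0.3031 − 0.25385 = 0.05.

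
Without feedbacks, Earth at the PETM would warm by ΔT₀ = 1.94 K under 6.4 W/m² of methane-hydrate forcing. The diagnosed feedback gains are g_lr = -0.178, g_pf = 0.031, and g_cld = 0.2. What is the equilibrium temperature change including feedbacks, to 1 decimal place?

2.0 K

Total gain g = -0.178 + 0.031 + 0.2 = 0.053.
Amplification A = 1/(1 − 0.053) = 1.056.
ΔT = 1.94 × 1.056 = 2.0 K.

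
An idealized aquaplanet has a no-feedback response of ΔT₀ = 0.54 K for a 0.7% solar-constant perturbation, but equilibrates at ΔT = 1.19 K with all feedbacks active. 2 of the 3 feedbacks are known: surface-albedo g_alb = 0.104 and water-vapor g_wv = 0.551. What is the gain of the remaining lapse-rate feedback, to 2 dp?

-0.11

Amplification A = ΔT/ΔT₀ = 1.19/0.54 = 2.204.
Total gain g = 1 − 1/A = 1 − 1/2.204 = 0.5463.
Known gains sum to 0.104 + 0.551 = 0.655.
g_lr = 0.5463 − 0.655 = -0.11.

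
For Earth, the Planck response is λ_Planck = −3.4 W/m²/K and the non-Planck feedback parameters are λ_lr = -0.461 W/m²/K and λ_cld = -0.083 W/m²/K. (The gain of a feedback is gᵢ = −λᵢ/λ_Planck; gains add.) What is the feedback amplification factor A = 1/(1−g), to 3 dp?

0.862

Convert to gains: g_lr = -0.461/3.4 = -0.1356; g_cld = -0.083/3.4 = -0.02441.
Total gain g = -0.16001.
A = 1/(1 + 0.16001) = 0.862.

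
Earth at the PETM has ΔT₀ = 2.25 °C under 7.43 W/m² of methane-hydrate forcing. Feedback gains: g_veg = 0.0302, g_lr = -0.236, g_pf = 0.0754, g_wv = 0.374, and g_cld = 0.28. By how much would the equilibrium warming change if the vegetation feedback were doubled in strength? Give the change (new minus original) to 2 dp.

0.32 °C

Original: g = 0.5236, ΔT = 2.25/(1−0.5236) = 4.7229 °C.
With doubled vegetation: g' = 0.5538, ΔT' = 2.25/(1−0.5538) = 5.0426 °C.
Change = 5.0426 − 4.7229 = 0.32 °C.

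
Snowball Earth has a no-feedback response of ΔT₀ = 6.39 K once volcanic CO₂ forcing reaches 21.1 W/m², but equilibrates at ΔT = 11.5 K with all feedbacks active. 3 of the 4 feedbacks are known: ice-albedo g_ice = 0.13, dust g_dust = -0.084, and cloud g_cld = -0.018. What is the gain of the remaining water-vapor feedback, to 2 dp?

0.42

Amplification A = ΔT/ΔT₀ = 11.5/6.39 = 1.8.
Total gain g = 1 − 1/A = 1 − 1/1.8 = 0.4444.
Known gains sum to 0.13 − 0.084 − 0.018 = 0.028.
g_wv = 0.4444 − 0.028 = 0.42.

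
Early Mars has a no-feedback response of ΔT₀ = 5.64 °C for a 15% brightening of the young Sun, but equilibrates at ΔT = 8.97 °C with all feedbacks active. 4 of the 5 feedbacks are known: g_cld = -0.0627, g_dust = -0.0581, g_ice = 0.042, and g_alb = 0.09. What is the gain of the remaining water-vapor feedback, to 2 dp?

Amplification A = ΔT/ΔT₀ = 8.97/5.64 = 1.59.
Total gain g = 1 − 1/A = 1 − 1/1.59 = 0.3711.
Known gains sum to -0.0627 − 0.0581 + 0.042 + 0.09 = 0.0112.
g_wv = 0.3711 − 0.0112 = 0.36.

0.36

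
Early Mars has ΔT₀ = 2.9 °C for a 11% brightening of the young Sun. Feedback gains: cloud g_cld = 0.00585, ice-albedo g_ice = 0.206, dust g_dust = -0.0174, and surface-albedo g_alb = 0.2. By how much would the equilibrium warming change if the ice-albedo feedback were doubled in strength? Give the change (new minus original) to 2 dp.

Original: g = 0.39445, ΔT = 2.9/(1−0.39445) = 4.7890 °C.
With doubled ice-albedo: g' = 0.60045, ΔT' = 2.9/(1−0.60045) = 7.2582 °C.
Change = 7.2582 − 4.7890 = 2.47 °C.

2.47 °C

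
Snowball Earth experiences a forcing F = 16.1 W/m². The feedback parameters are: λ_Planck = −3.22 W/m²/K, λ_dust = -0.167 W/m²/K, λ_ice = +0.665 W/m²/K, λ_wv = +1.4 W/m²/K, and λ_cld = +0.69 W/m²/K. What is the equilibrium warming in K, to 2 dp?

Net feedback parameter λ = (−3.22) + (-0.167) + (+0.665) + (+1.4) + (+0.69) = -0.632 W/m²/K.
ΔT = −F/λ = −16.1/(-0.632) = 25.47 K.

25.47 K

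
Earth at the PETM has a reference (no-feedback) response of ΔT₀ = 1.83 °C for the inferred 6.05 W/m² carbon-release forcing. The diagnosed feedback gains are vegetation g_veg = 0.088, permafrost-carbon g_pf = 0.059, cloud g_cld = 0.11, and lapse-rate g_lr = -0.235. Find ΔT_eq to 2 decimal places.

1.87 °C

Total gain g = 0.088 + 0.059 + 0.11 − 0.235 = 0.022.
Amplification A = 1/(1 − 0.022) = 1.022.
ΔT = 1.83 × 1.022 = 1.87 °C.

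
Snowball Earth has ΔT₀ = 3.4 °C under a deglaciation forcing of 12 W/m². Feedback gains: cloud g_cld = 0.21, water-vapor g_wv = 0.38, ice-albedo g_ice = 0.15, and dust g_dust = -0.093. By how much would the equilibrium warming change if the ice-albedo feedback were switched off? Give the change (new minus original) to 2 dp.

Original: g = 0.647, ΔT = 3.4/(1−0.647) = 9.6317 °C.
Without ice-albedo: g' = 0.497, ΔT' = 3.4/(1−0.497) = 6.7594 °C.
Change = 6.7594 − 9.6317 = -2.87 °C.

-2.87 °C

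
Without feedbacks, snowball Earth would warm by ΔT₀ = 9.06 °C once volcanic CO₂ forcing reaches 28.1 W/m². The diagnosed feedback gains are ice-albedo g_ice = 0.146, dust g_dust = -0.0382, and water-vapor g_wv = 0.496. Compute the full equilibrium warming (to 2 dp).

Total gain g = 0.146 − 0.0382 + 0.496 = 0.6038.
Amplification A = 1/(1 − 0.6038) = 2.524.
ΔT = 9.06 × 2.524 = 22.87 °C.

22.87 °C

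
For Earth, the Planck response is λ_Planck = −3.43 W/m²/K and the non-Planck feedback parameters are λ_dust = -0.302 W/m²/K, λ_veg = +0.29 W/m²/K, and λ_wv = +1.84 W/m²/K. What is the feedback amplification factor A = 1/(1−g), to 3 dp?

Convert to gains: g_dust = -0.302/3.43 = -0.08805; g_veg = 0.29/3.43 = 0.08455; g_wv = 1.84/3.43 = 0.5364.
Total gain g = 0.5329.
A = 1/(1 − 0.5329) = 2.141.

2.141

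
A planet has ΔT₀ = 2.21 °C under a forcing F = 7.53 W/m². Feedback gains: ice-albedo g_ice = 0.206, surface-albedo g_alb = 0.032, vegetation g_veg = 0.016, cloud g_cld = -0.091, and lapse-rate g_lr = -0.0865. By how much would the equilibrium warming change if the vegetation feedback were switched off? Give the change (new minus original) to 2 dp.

-0.04 °C

Original: g = 0.0765, ΔT = 2.21/(1−0.0765) = 2.3931 °C.
Without vegetation: g' = 0.0605, ΔT' = 2.21/(1−0.0605) = 2.3523 °C.
Change = 2.3523 − 2.3931 = -0.04 °C.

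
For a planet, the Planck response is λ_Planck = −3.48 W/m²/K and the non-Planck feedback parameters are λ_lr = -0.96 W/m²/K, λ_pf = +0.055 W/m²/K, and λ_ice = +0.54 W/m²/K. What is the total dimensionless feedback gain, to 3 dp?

Convert to gains: g_lr = -0.96/3.48 = -0.2759; g_pf = 0.055/3.48 = 0.0158; g_ice = 0.54/3.48 = 0.1552.
Total gain g = -0.1049.

-0.105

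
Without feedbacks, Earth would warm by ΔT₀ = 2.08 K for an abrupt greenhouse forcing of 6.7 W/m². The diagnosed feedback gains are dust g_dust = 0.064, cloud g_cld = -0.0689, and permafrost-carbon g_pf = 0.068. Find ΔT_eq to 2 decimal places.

Total gain g = 0.064 − 0.0689 + 0.068 = 0.0631.
Amplification A = 1/(1 − 0.0631) = 1.067.
ΔT = 2.08 × 1.067 = 2.22 K.

2.22 K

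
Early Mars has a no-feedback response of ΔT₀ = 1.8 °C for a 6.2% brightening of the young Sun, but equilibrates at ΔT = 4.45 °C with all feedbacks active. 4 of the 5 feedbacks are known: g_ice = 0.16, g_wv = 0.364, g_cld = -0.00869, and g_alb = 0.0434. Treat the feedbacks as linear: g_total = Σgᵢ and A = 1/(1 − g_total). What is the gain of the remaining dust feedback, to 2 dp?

0.04

Amplification A = ΔT/ΔT₀ = 4.45/1.8 = 2.472.
Total gain g = 1 − 1/A = 1 − 1/2.472 = 0.5955.
Known gains sum to 0.16 + 0.364 − 0.00869 + 0.0434 = 0.55871.
g_dust = 0.5955 − 0.55871 = 0.04.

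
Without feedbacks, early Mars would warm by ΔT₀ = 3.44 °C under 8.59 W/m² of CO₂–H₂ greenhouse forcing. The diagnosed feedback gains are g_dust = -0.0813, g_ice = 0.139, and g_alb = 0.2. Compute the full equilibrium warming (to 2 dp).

Total gain g = -0.0813 + 0.139 + 0.2 = 0.2577.
Amplification A = 1/(1 − 0.2577) = 1.347.
ΔT = 3.44 × 1.347 = 4.63 °C.

4.63 °C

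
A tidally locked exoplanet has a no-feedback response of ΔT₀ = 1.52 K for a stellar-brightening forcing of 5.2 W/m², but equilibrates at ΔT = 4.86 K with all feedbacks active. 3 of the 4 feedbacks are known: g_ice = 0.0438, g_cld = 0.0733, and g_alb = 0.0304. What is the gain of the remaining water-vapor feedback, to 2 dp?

Amplification A = ΔT/ΔT₀ = 4.86/1.52 = 3.197.
Total gain g = 1 − 1/A = 1 − 1/3.197 = 0.6872.
Known gains sum to 0.0438 + 0.0733 + 0.0304 = 0.1475.
g_wv = 0.6872 − 0.1475 = 0.54.

0.54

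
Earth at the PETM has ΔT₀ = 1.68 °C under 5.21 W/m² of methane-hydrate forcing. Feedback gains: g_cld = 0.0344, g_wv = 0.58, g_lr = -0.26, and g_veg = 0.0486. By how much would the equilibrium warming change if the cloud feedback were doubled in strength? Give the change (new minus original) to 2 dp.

Original: g = 0.403, ΔT = 1.68/(1−0.403) = 2.8141 °C.
With doubled cloud: g' = 0.4374, ΔT' = 1.68/(1−0.4374) = 2.9861 °C.
Change = 2.9861 − 2.8141 = 0.17 °C.

0.17 °C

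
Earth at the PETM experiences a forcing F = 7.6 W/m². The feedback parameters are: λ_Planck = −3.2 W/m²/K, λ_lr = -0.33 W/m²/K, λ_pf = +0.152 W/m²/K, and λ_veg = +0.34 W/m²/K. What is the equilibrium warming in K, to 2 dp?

2.50 K

Net feedback parameter λ = (−3.2) + (-0.33) + (+0.152) + (+0.34) = -3.038 W/m²/K.
ΔT = −F/λ = −7.6/(-3.038) = 2.50 K.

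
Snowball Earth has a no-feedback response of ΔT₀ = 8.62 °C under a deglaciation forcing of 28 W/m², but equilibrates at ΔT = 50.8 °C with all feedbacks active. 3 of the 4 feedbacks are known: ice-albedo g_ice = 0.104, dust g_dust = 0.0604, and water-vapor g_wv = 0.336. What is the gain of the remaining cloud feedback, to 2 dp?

0.33

Amplification A = ΔT/ΔT₀ = 50.8/8.62 = 5.893.
Total gain g = 1 − 1/A = 1 − 1/5.893 = 0.8303.
Known gains sum to 0.104 + 0.0604 + 0.336 = 0.5004.
g_cld = 0.8303 − 0.5004 = 0.33.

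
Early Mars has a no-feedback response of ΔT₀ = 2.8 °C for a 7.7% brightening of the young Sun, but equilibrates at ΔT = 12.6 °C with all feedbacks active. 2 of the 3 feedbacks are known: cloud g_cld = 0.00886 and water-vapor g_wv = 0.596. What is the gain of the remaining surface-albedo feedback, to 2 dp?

0.17

Amplification A = ΔT/ΔT₀ = 12.6/2.8 = 4.5.
Total gain g = 1 − 1/A = 1 − 1/4.5 = 0.7778.
Known gains sum to 0.00886 + 0.596 = 0.60486.
g_alb = 0.7778 − 0.60486 = 0.17.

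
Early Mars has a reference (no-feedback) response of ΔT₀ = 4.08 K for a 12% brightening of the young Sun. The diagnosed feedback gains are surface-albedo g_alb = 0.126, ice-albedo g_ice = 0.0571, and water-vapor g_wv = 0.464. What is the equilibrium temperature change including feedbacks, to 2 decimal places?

Total gain g = 0.126 + 0.0571 + 0.464 = 0.6471.
Amplification A = 1/(1 − 0.6471) = 2.834.
ΔT = 4.08 × 2.834 = 11.56 K.

11.56 K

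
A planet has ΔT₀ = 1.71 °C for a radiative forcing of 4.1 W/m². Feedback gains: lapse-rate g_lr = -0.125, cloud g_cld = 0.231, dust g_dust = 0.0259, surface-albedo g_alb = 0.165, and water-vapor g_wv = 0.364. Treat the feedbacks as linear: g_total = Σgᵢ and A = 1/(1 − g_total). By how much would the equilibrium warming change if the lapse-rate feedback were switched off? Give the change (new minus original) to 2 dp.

2.94 °C

Original: g = 0.6609, ΔT = 1.71/(1−0.6609) = 5.0428 °C.
Without lapse-rate: g' = 0.7859, ΔT' = 1.71/(1−0.7859) = 7.9869 °C.
Change = 7.9869 − 5.0428 = 2.94 °C.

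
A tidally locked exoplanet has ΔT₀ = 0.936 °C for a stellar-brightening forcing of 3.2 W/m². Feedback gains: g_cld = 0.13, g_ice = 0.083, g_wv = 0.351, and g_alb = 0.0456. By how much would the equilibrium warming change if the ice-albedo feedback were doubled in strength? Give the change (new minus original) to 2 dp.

Original: g = 0.6096, ΔT = 0.936/(1−0.6096) = 2.3975 °C.
With doubled ice-albedo: g' = 0.6926, ΔT' = 0.936/(1−0.6926) = 3.0449 °C.
Change = 3.0449 − 2.3975 = 0.65 °C.

0.65 °C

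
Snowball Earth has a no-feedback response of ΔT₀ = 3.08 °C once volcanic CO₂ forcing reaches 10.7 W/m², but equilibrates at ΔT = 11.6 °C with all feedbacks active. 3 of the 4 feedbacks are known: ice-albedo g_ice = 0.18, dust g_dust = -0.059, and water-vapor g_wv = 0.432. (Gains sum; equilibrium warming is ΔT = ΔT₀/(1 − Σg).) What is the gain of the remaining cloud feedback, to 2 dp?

Amplification A = ΔT/ΔT₀ = 11.6/3.08 = 3.766.
Total gain g = 1 − 1/A = 1 − 1/3.766 = 0.7345.
Known gains sum to 0.18 − 0.059 + 0.432 = 0.553.
g_cld = 0.7345 − 0.553 = 0.18.

0.18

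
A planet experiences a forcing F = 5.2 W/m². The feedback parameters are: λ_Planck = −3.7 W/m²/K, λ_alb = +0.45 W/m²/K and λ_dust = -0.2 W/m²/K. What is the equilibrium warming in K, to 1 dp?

Net feedback parameter λ = (−3.7) + (+0.45) + (-0.2) = -3.45 W/m²/K.
ΔT = −F/λ = −5.2/(-3.45) = 1.5 K.

1.5 K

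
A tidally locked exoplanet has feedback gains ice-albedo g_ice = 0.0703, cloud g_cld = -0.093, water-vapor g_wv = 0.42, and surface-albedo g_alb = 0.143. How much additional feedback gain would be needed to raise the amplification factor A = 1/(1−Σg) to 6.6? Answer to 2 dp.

Current total gain = 0.5403.
Target gain for A = 6.6: g* = 1 − 1/6.6 = 0.8485.
Additional gain needed = 0.8485 − 0.5403 = 0.31.

0.31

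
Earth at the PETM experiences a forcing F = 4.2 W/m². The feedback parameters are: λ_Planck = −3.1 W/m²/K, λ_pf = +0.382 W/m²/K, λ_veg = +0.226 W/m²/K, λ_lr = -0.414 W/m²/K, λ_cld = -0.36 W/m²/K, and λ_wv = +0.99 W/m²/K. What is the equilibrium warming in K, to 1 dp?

1.8 K

Net feedback parameter λ = (−3.1) + (+0.382) + (+0.226) + (-0.414) + (-0.36) + (+0.99) = -2.276 W/m²/K.
ΔT = −F/λ = −4.2/(-2.276) = 1.8 K.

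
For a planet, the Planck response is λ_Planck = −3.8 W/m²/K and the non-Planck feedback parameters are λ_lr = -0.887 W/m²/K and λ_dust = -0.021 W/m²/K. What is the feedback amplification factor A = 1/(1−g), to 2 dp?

Convert to gains: g_lr = -0.887/3.8 = -0.2334; g_dust = -0.021/3.8 = -0.005526.
Total gain g = -0.238926.
A = 1/(1 + 0.238926) = 0.81.

0.81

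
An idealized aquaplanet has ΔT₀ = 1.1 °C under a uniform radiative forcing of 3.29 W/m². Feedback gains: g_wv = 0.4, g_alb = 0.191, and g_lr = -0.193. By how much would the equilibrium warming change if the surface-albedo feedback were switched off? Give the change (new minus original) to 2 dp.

-0.44 °C

Original: g = 0.398, ΔT = 1.1/(1−0.398) = 1.8272 °C.
Without surface-albedo: g' = 0.207, ΔT' = 1.1/(1−0.207) = 1.3871 °C.
Change = 1.3871 − 1.8272 = -0.44 °C.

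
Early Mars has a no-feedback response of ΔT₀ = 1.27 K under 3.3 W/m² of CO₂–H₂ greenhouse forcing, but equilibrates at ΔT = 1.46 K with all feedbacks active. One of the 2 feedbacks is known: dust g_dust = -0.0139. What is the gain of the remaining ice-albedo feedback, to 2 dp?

0.14

Amplification A = ΔT/ΔT₀ = 1.46/1.27 = 1.15.
Total gain g = 1 − 1/A = 1 − 1/1.15 = 0.1304.
The known gain is -0.0139.
g_ice = 0.1304 + 0.0139 = 0.14.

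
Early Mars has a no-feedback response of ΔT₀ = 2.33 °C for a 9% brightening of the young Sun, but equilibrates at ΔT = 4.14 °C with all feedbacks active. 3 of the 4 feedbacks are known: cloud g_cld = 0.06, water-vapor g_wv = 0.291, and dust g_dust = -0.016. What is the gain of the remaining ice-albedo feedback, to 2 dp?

Amplification A = ΔT/ΔT₀ = 4.14/2.33 = 1.777.
Total gain g = 1 − 1/A = 1 − 1/1.777 = 0.4373.
Known gains sum to 0.06 + 0.291 − 0.016 = 0.335.
g_ice = 0.4373 − 0.335 = 0.10.

0.10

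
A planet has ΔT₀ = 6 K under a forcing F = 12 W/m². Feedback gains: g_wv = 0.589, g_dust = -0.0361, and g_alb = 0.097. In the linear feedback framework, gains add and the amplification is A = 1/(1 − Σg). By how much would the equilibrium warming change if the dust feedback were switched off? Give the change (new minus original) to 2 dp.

1.97 K

Original: g = 0.6499, ΔT = 6/(1−0.6499) = 17.1380 K.
Without dust: g' = 0.686, ΔT' = 6/(1−0.686) = 19.1083 K.
Change = 19.1083 − 17.1380 = 1.97 K.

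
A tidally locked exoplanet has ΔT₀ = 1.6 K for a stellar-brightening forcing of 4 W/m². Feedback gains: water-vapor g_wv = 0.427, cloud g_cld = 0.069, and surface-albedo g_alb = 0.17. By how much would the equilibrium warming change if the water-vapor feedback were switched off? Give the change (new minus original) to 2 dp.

Original: g = 0.666, ΔT = 1.6/(1−0.666) = 4.7904 K.
Without water-vapor: g' = 0.239, ΔT' = 1.6/(1−0.239) = 2.1025 K.
Change = 2.1025 − 4.7904 = -2.69 K.

-2.69 K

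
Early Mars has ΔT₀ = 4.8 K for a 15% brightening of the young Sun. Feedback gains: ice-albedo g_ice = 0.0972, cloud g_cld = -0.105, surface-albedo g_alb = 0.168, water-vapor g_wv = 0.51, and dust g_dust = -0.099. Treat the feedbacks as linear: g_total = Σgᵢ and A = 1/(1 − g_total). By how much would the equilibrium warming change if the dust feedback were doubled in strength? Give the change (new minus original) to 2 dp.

-2.10 K

Original: g = 0.5712, ΔT = 4.8/(1−0.5712) = 11.1940 K.
With doubled dust: g' = 0.4722, ΔT' = 4.8/(1−0.4722) = 9.0944 K.
Change = 9.0944 − 11.1940 = -2.10 K.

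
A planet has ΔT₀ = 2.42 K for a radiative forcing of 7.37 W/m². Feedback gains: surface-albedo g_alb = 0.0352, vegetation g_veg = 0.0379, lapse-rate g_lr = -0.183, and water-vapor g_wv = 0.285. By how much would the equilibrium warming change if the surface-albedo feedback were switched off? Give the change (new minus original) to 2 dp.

Original: g = 0.1751, ΔT = 2.42/(1−0.1751) = 2.9337 K.
Without surface-albedo: g' = 0.1399, ΔT' = 2.42/(1−0.1399) = 2.8136 K.
Change = 2.8136 − 2.9337 = -0.12 K.

-0.12 K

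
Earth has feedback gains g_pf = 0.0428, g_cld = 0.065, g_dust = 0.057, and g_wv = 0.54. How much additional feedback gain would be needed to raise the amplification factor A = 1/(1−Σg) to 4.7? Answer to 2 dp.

Current total gain = 0.7048.
Target gain for A = 4.7: g* = 1 − 1/4.7 = 0.7872.
Additional gain needed = 0.7872 − 0.7048 = 0.08.

0.08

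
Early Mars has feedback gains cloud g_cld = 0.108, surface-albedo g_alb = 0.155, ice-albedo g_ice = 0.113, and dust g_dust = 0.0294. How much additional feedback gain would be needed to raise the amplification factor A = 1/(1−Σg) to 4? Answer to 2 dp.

0.34

Current total gain = 0.4054.
Target gain for A = 4: g* = 1 − 1/4 = 0.75.
Additional gain needed = 0.75 − 0.4054 = 0.34.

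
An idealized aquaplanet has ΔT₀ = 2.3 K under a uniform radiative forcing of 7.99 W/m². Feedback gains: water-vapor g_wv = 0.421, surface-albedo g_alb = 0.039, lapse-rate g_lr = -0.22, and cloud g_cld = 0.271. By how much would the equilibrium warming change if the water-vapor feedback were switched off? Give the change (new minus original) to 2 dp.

-2.18 K

Original: g = 0.511, ΔT = 2.3/(1−0.511) = 4.7035 K.
Without water-vapor: g' = 0.09, ΔT' = 2.3/(1−0.09) = 2.5275 K.
Change = 2.5275 − 4.7035 = -2.18 K.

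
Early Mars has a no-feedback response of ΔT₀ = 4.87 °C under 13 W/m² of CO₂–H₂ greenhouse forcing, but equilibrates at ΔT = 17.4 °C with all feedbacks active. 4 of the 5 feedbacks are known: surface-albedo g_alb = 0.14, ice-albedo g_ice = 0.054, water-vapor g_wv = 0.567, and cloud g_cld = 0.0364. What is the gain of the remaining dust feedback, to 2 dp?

-0.08

Amplification A = ΔT/ΔT₀ = 17.4/4.87 = 3.573.
Total gain g = 1 − 1/A = 1 − 1/3.573 = 0.7201.
Known gains sum to 0.14 + 0.054 + 0.567 + 0.0364 = 0.7974.
g_dust = 0.7201 − 0.7974 = -0.08.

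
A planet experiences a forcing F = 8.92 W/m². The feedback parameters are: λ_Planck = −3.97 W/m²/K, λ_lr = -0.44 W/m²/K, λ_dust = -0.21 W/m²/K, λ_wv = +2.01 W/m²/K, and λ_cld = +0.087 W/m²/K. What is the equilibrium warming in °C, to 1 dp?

Net feedback parameter λ = (−3.97) + (-0.44) + (-0.21) + (+2.01) + (+0.087) = -2.523 W/m²/K.
ΔT = −F/λ = −8.92/(-2.523) = 3.5 °C.

3.5 °C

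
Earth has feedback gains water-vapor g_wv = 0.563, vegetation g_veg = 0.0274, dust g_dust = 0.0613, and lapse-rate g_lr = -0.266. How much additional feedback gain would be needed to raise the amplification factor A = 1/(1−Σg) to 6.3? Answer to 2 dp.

Current total gain = 0.3857.
Target gain for A = 6.3: g* = 1 − 1/6.3 = 0.8413.
Additional gain needed = 0.8413 − 0.3857 = 0.46.

0.46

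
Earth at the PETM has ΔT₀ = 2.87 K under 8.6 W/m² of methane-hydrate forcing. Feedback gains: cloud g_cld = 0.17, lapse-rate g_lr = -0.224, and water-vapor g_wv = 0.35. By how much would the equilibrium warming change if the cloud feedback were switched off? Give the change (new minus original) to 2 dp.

Original: g = 0.296, ΔT = 2.87/(1−0.296) = 4.0767 K.
Without cloud: g' = 0.126, ΔT' = 2.87/(1−0.126) = 3.2838 K.
Change = 3.2838 − 4.0767 = -0.79 K.

-0.79 K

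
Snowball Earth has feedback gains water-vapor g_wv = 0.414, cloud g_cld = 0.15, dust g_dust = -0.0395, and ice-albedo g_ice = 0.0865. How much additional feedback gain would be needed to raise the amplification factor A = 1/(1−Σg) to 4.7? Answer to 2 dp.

Current total gain = 0.611.
Target gain for A = 4.7: g* = 1 − 1/4.7 = 0.7872.
Additional gain needed = 0.7872 − 0.611 = 0.18.

0.18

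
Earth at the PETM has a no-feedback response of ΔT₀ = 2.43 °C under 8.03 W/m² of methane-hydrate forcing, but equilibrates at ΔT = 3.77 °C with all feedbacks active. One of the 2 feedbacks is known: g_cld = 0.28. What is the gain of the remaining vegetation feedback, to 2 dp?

Amplification A = ΔT/ΔT₀ = 3.77/2.43 = 1.551.
Total gain g = 1 − 1/A = 1 − 1/1.551 = 0.3553.
The known gain is 0.28.
g_veg = 0.3553 − 0.28 = 0.08.

0.08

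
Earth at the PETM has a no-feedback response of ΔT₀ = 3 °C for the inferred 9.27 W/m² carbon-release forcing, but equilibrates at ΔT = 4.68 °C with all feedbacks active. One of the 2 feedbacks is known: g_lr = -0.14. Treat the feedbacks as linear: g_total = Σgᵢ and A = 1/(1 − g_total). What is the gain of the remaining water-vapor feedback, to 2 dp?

0.50

Amplification A = ΔT/ΔT₀ = 4.68/3 = 1.56.
Total gain g = 1 − 1/A = 1 − 1/1.56 = 0.359.
The known gain is -0.14.
g_wv = 0.359 + 0.14 = 0.50.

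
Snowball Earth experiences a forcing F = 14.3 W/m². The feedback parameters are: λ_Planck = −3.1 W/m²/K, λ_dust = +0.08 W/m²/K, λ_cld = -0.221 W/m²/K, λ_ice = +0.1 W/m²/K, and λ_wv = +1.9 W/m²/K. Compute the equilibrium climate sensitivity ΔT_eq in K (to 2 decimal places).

Net feedback parameter λ = (−3.1) + (+0.08) + (-0.221) + (+0.1) + (+1.9) = -1.241 W/m²/K.
ΔT = −F/λ = −14.3/(-1.241) = 11.52 K.

11.52 K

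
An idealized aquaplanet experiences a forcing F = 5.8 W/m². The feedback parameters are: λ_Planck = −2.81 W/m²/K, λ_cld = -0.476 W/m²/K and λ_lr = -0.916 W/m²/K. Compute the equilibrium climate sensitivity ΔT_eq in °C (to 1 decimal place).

Net feedback parameter λ = (−2.81) + (-0.476) + (-0.916) = -4.202 W/m²/K.
ΔT = −F/λ = −5.8/(-4.202) = 1.4 °C.

1.4 °C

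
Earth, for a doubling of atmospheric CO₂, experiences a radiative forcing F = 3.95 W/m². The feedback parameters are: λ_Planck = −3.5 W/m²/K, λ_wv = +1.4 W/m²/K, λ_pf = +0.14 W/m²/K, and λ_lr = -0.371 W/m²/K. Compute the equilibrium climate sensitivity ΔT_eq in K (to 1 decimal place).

Net feedback parameter λ = (−3.5) + (+1.4) + (+0.14) + (-0.371) = -2.331 W/m²/K.
ΔT = −F/λ = −3.95/(-2.331) = 1.7 K.

1.7 K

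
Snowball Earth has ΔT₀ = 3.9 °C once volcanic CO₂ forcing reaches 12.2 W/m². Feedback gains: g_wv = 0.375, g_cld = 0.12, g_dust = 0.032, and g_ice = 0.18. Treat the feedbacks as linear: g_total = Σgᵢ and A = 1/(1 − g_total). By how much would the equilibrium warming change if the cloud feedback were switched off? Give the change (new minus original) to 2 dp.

-3.87 °C

Original: g = 0.707, ΔT = 3.9/(1−0.707) = 13.3106 °C.
Without cloud: g' = 0.587, ΔT' = 3.9/(1−0.587) = 9.4431 °C.
Change = 9.4431 − 13.3106 = -3.87 °C.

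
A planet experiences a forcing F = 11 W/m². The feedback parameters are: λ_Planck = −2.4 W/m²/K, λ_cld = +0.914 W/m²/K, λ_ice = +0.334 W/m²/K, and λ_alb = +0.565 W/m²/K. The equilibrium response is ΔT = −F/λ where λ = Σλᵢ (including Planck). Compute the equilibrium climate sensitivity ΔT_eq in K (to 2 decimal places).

18.74 K

Net feedback parameter λ = (−2.4) + (+0.914) + (+0.334) + (+0.565) = -0.587 W/m²/K.
ΔT = −F/λ = −11/(-0.587) = 18.74 K.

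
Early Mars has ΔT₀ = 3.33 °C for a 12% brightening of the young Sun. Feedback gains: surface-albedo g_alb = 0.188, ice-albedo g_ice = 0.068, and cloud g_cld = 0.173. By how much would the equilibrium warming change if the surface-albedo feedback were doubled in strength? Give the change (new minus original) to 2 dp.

Original: g = 0.429, ΔT = 3.33/(1−0.429) = 5.8319 °C.
With doubled surface-albedo: g' = 0.617, ΔT' = 3.33/(1−0.617) = 8.6945 °C.
Change = 8.6945 − 5.8319 = 2.86 °C.

2.86 °C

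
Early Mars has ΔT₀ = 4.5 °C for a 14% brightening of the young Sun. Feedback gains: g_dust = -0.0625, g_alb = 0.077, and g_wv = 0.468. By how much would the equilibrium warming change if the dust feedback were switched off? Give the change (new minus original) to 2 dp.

Original: g = 0.4825, ΔT = 4.5/(1−0.4825) = 8.6957 °C.
Without dust: g' = 0.545, ΔT' = 4.5/(1−0.545) = 9.8901 °C.
Change = 9.8901 − 8.6957 = 1.19 °C.

1.19 °C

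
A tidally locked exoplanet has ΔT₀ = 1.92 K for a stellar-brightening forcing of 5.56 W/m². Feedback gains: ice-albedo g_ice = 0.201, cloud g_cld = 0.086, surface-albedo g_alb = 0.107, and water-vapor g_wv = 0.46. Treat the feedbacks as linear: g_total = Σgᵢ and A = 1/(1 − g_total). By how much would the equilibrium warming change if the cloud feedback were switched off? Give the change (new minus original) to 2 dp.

Original: g = 0.854, ΔT = 1.92/(1−0.854) = 13.1507 K.
Without cloud: g' = 0.768, ΔT' = 1.92/(1−0.768) = 8.2759 K.
Change = 8.2759 − 13.1507 = -4.87 K.

-4.87 K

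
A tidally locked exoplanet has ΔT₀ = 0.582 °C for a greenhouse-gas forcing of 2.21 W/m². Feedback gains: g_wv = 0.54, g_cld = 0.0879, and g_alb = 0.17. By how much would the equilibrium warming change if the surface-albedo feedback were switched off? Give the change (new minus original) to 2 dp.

-1.32 °C

Original: g = 0.7979, ΔT = 0.582/(1−0.7979) = 2.8798 °C.
Without surface-albedo: g' = 0.6279, ΔT' = 0.582/(1−0.6279) = 1.5641 °C.
Change = 1.5641 − 2.8798 = -1.32 °C.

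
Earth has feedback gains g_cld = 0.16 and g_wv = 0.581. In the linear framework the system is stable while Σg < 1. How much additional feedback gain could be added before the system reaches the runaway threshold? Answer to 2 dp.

0.26

Current total gain = 0.16 + 0.581 = 0.741.
Margin to runaway = 1 − 0.741 = 0.26.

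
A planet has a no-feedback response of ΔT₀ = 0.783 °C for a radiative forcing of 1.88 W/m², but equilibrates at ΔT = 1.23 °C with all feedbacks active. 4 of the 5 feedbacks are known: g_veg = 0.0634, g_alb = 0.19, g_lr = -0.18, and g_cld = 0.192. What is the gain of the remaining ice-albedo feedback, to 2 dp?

0.10

Amplification A = ΔT/ΔT₀ = 1.23/0.783 = 1.571.
Total gain g = 1 − 1/A = 1 − 1/1.571 = 0.3635.
Known gains sum to 0.0634 + 0.19 − 0.18 + 0.192 = 0.2654.
g_ice = 0.3635 − 0.2654 = 0.10.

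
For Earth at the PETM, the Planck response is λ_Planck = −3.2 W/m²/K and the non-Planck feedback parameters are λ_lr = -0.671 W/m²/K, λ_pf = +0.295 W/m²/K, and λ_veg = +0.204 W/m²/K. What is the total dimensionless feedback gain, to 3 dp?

Convert to gains: g_lr = -0.671/3.2 = -0.2097; g_pf = 0.295/3.2 = 0.09219; g_veg = 0.204/3.2 = 0.06375.
Total gain g = -0.05376.

-0.054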